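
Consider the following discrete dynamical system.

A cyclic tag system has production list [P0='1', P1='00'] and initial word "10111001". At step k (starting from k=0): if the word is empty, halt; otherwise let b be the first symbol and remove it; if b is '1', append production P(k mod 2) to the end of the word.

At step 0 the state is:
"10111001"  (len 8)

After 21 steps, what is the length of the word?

step 0: "10111001"  (len 8)
step 1: "01110011"  (len 8)
step 2: "1110011"  (len 7)
step 3: "1100111"  (len 7)
step 4: "10011100"  (len 8)
step 5: "00111001"  (len 8)
step 6: "0111001"  (len 7)
step 7: "111001"  (len 6)
step 8: "1100100"  (len 7)
step 9: "1001001"  (len 7)
step 10: "00100100"  (len 8)
step 11: "0100100"  (len 7)
step 12: "100100"  (len 6)
step 13: "001001"  (len 6)
step 14: "01001"  (len 5)
step 15: "1001"  (len 4)
step 16: "00100"  (len 5)
step 17: "0100"  (len 4)
step 18: "100"  (len 3)
step 19: "001"  (len 3)
step 20: "01"  (len 2)
step 21: "1"  (len 1)

1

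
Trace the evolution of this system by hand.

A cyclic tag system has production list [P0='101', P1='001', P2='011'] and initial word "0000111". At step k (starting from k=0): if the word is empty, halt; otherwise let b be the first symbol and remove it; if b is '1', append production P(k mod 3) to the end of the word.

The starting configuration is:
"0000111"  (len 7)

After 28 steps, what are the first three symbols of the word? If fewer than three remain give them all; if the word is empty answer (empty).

0) "0000111"  (len 7)
1) "000111"  (len 6)
2) "00111"  (len 5)
3) "0111"  (len 4)
4) "111"  (len 3)
5) "11001"  (len 5)
6) "1001011"  (len 7)
7) "001011101"  (len 9)
8) "01011101"  (len 8)
9) "1011101"  (len 7)
10) "011101101"  (len 9)
11) "11101101"  (len 8)
12) "1101101011"  (len 10)
13) "101101011101"  (len 12)
14) "01101011101001"  (len 14)
15) "1101011101001"  (len 13)
16) "101011101001101"  (len 15)
17) "01011101001101001"  (len 17)
18) "1011101001101001"  (len 16)
19) "011101001101001101"  (len 18)
20) "11101001101001101"  (len 17)
21) "1101001101001101011"  (len 19)
22) "101001101001101011101"  (len 21)
23) "01001101001101011101001"  (len 23)
24) "1001101001101011101001"  (len 22)
25) "001101001101011101001101"  (len 24)
26) "01101001101011101001101"  (len 23)
27) "1101001101011101001101"  (len 22)
28) "101001101011101001101101"  (len 24)

101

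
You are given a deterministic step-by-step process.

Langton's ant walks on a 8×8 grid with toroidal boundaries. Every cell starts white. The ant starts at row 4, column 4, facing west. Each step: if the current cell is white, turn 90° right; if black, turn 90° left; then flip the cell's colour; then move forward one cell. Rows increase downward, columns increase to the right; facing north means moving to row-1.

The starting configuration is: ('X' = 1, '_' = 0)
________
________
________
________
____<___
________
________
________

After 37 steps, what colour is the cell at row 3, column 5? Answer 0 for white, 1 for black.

t=0: ________
________
________
________
____<___
________
________
________
t=1: ________
________
________
____^___
____X___
________
________
________
t=2: ________
________
________
____X>__
____X___
________
________
________
t=3: ________
________
________
____XX__
____Xv__
________
________
________
t=4: ________
________
________
____XX__
____<X__
________
________
________
t=5: ________
________
________
____XX__
_____X__
____v___
________
________
t=6: ________
________
________
____XX__
_____X__
___<X___
________
________
t=7: ________
________
________
____XX__
___^_X__
___XX___
________
________
t=8: ________
________
________
____XX__
___X>X__
___XX___
________
________
t=9: ________
________
________
____XX__
___XXX__
___Xv___
________
________
t=10: ________
________
________
____XX__
___XXX__
___X_>__
________
________
t=11: ________
________
________
____XX__
___XXX__
___X_X__
_____v__
________
t=12: ________
________
________
____XX__
___XXX__
___X_X__
____<X__
________
t=13: ________
________
________
____XX__
___XXX__
___X^X__
____XX__
________
t=14: ________
________
________
____XX__
___XXX__
___XX>__
____XX__
________
t=15: ________
________
________
____XX__
___XX^__
___XX___
____XX__
________
t=16: ________
________
________
____XX__
___X<___
___XX___
____XX__
________
t=17: ________
________
________
____XX__
___X____
___Xv___
____XX__
________
t=18: ________
________
________
____XX__
___X____
___X_>__
____XX__
________
t=19: ________
________
________
____XX__
___X____
___X_X__
____Xv__
________
t=20: ________
________
________
____XX__
___X____
___X_X__
____X_>_
________
t=21: ________
________
________
____XX__
___X____
___X_X__
____X_X_
______v_
t=22: ________
________
________
____XX__
___X____
___X_X__
____X_X_
_____<X_
t=23: ________
________
________
____XX__
___X____
___X_X__
____X^X_
_____XX_
t=24: ________
________
________
____XX__
___X____
___X_X__
____XX>_
_____XX_
t=25: ________
________
________
____XX__
___X____
___X_X^_
____XX__
_____XX_
t=26: ________
________
________
____XX__
___X____
___X_XX>
____XX__
_____XX_
t=27: ________
________
________
____XX__
___X____
___X_XXX
____XX_v
_____XX_
t=28: ________
________
________
____XX__
___X____
___X_XXX
____XX<X
_____XX_
t=29: ________
________
________
____XX__
___X____
___X_X^X
____XXXX
_____XX_
t=30: ________
________
________
____XX__
___X____
___X_<_X
____XXXX
_____XX_
t=31: ________
________
________
____XX__
___X____
___X___X
____XvXX
_____XX_
t=32: ________
________
________
____XX__
___X____
___X___X
____X_>X
_____XX_
t=33: ________
________
________
____XX__
___X____
___X__^X
____X__X
_____XX_
t=34: ________
________
________
____XX__
___X____
___X__X>
____X__X
_____XX_
t=35: ________
________
________
____XX__
___X___^
___X__X_
____X__X
_____XX_
t=36: ________
________
________
____XX__
>__X___X
___X__X_
____X__X
_____XX_
t=37: ________
________
________
____XX__
X__X___X
v__X__X_
____X__X
_____XX_

1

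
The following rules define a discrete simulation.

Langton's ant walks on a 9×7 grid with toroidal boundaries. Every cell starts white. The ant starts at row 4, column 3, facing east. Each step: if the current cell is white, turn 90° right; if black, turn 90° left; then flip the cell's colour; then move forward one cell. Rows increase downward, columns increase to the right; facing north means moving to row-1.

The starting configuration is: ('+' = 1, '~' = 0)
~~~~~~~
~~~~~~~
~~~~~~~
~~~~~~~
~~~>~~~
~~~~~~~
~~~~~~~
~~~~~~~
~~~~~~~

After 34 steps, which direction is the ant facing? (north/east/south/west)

[0] ~~~~~~~
~~~~~~~
~~~~~~~
~~~~~~~
~~~>~~~
~~~~~~~
~~~~~~~
~~~~~~~
~~~~~~~
[1] ~~~~~~~
~~~~~~~
~~~~~~~
~~~~~~~
~~~+~~~
~~~v~~~
~~~~~~~
~~~~~~~
~~~~~~~
[2] ~~~~~~~
~~~~~~~
~~~~~~~
~~~~~~~
~~~+~~~
~~<+~~~
~~~~~~~
~~~~~~~
~~~~~~~
[3] ~~~~~~~
~~~~~~~
~~~~~~~
~~~~~~~
~~^+~~~
~~++~~~
~~~~~~~
~~~~~~~
~~~~~~~
[4] ~~~~~~~
~~~~~~~
~~~~~~~
~~~~~~~
~~+>~~~
~~++~~~
~~~~~~~
~~~~~~~
~~~~~~~
[5] ~~~~~~~
~~~~~~~
~~~~~~~
~~~^~~~
~~+~~~~
~~++~~~
~~~~~~~
~~~~~~~
~~~~~~~
[6] ~~~~~~~
~~~~~~~
~~~~~~~
~~~+>~~
~~+~~~~
~~++~~~
~~~~~~~
~~~~~~~
~~~~~~~
[7] ~~~~~~~
~~~~~~~
~~~~~~~
~~~++~~
~~+~v~~
~~++~~~
~~~~~~~
~~~~~~~
~~~~~~~
[8] ~~~~~~~
~~~~~~~
~~~~~~~
~~~++~~
~~+<+~~
~~++~~~
~~~~~~~
~~~~~~~
~~~~~~~
[9] ~~~~~~~
~~~~~~~
~~~~~~~
~~~^+~~
~~+++~~
~~++~~~
~~~~~~~
~~~~~~~
~~~~~~~
[10] ~~~~~~~
~~~~~~~
~~~~~~~
~~<~+~~
~~+++~~
~~++~~~
~~~~~~~
~~~~~~~
~~~~~~~
[11] ~~~~~~~
~~~~~~~
~~^~~~~
~~+~+~~
~~+++~~
~~++~~~
~~~~~~~
~~~~~~~
~~~~~~~
[12] ~~~~~~~
~~~~~~~
~~+>~~~
~~+~+~~
~~+++~~
~~++~~~
~~~~~~~
~~~~~~~
~~~~~~~
[13] ~~~~~~~
~~~~~~~
~~++~~~
~~+v+~~
~~+++~~
~~++~~~
~~~~~~~
~~~~~~~
~~~~~~~
[14] ~~~~~~~
~~~~~~~
~~++~~~
~~<++~~
~~+++~~
~~++~~~
~~~~~~~
~~~~~~~
~~~~~~~
[15] ~~~~~~~
~~~~~~~
~~++~~~
~~~++~~
~~v++~~
~~++~~~
~~~~~~~
~~~~~~~
~~~~~~~
[16] ~~~~~~~
~~~~~~~
~~++~~~
~~~++~~
~~~>+~~
~~++~~~
~~~~~~~
~~~~~~~
~~~~~~~
[17] ~~~~~~~
~~~~~~~
~~++~~~
~~~^+~~
~~~~+~~
~~++~~~
~~~~~~~
~~~~~~~
~~~~~~~
[18] ~~~~~~~
~~~~~~~
~~++~~~
~~<~+~~
~~~~+~~
~~++~~~
~~~~~~~
~~~~~~~
~~~~~~~
[19] ~~~~~~~
~~~~~~~
~~^+~~~
~~+~+~~
~~~~+~~
~~++~~~
~~~~~~~
~~~~~~~
~~~~~~~
[20] ~~~~~~~
~~~~~~~
~<~+~~~
~~+~+~~
~~~~+~~
~~++~~~
~~~~~~~
~~~~~~~
~~~~~~~
[21] ~~~~~~~
~^~~~~~
~+~+~~~
~~+~+~~
~~~~+~~
~~++~~~
~~~~~~~
~~~~~~~
~~~~~~~
[22] ~~~~~~~
~+>~~~~
~+~+~~~
~~+~+~~
~~~~+~~
~~++~~~
~~~~~~~
~~~~~~~
~~~~~~~
[23] ~~~~~~~
~++~~~~
~+v+~~~
~~+~+~~
~~~~+~~
~~++~~~
~~~~~~~
~~~~~~~
~~~~~~~
[24] ~~~~~~~
~++~~~~
~<++~~~
~~+~+~~
~~~~+~~
~~++~~~
~~~~~~~
~~~~~~~
~~~~~~~
[25] ~~~~~~~
~++~~~~
~~++~~~
~v+~+~~
~~~~+~~
~~++~~~
~~~~~~~
~~~~~~~
~~~~~~~
[26] ~~~~~~~
~++~~~~
~~++~~~
<++~+~~
~~~~+~~
~~++~~~
~~~~~~~
~~~~~~~
~~~~~~~
[27] ~~~~~~~
~++~~~~
^~++~~~
+++~+~~
~~~~+~~
~~++~~~
~~~~~~~
~~~~~~~
~~~~~~~
[28] ~~~~~~~
~++~~~~
+>++~~~
+++~+~~
~~~~+~~
~~++~~~
~~~~~~~
~~~~~~~
~~~~~~~
[29] ~~~~~~~
~++~~~~
++++~~~
+v+~+~~
~~~~+~~
~~++~~~
~~~~~~~
~~~~~~~
~~~~~~~
[30] ~~~~~~~
~++~~~~
++++~~~
+~>~+~~
~~~~+~~
~~++~~~
~~~~~~~
~~~~~~~
~~~~~~~
[31] ~~~~~~~
~++~~~~
++^+~~~
+~~~+~~
~~~~+~~
~~++~~~
~~~~~~~
~~~~~~~
~~~~~~~
[32] ~~~~~~~
~++~~~~
+<~+~~~
+~~~+~~
~~~~+~~
~~++~~~
~~~~~~~
~~~~~~~
~~~~~~~
[33] ~~~~~~~
~++~~~~
+~~+~~~
+v~~+~~
~~~~+~~
~~++~~~
~~~~~~~
~~~~~~~
~~~~~~~
[34] ~~~~~~~
~++~~~~
+~~+~~~
<+~~+~~
~~~~+~~
~~++~~~
~~~~~~~
~~~~~~~
~~~~~~~

west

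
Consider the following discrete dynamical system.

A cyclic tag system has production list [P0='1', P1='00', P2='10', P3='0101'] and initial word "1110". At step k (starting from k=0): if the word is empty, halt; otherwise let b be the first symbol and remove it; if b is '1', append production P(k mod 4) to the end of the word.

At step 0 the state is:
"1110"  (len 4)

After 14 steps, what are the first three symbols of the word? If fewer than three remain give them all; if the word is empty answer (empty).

k=0  "1110"  (len 4)
k=1  "1101"  (len 4)
k=2  "10100"  (len 5)
k=3  "010010"  (len 6)
k=4  "10010"  (len 5)
k=5  "00101"  (len 5)
k=6  "0101"  (len 4)
k=7  "101"  (len 3)
k=8  "010101"  (len 6)
k=9  "10101"  (len 5)
k=10  "010100"  (len 6)
k=11  "10100"  (len 5)
k=12  "01000101"  (len 8)
k=13  "1000101"  (len 7)
k=14  "00010100"  (len 8)

000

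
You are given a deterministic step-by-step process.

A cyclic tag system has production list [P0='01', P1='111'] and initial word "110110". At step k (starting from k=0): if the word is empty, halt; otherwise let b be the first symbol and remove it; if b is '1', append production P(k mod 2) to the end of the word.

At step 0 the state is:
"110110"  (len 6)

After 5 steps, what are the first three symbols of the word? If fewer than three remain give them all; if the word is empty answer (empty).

001

0) "110110"  (len 6)
1) "1011001"  (len 7)
2) "011001111"  (len 9)
3) "11001111"  (len 8)
4) "1001111111"  (len 10)
5) "00111111101"  (len 11)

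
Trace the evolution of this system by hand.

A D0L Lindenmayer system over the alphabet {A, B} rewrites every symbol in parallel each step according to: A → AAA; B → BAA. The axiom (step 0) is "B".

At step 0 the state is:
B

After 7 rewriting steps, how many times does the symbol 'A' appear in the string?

2186

[0] B
[1] BAA
[2] BAAAAAAAA
[3] BAAAAAAAAAAAAAAAAAAAAAAAAAA
[4] BAAAAAAAAAAAAAAAAAAAAAAAAAAAAAAAAAAAAAAAAAAAAAAAAAAAAAAAAAAAAAAAAAAAAAAAAAAAAAAAA
[5] BAAAAAAAAAAAAAAAAAAAAAAAAAAAAAAAAAAAAAAAAAAAAAAAAAAAAAAAAA…AAAAAAAAAAAAAAAAAAAAAAAAAAAAAAAAAAAAAAAAAAAAAAAAAAAAAAAAAA  (len 243)
[6] BAAAAAAAAAAAAAAAAAAAAAAAAAAAAAAAAAAAAAAAAAAAAAAAAAAAAAAAAA…AAAAAAAAAAAAAAAAAAAAAAAAAAAAAAAAAAAAAAAAAAAAAAAAAAAAAAAAAA  (len 729)
[7] BAAAAAAAAAAAAAAAAAAAAAAAAAAAAAAAAAAAAAAAAAAAAAAAAAAAAAAAAA…AAAAAAAAAAAAAAAAAAAAAAAAAAAAAAAAAAAAAAAAAAAAAAAAAAAAAAAAAA  (len 2187)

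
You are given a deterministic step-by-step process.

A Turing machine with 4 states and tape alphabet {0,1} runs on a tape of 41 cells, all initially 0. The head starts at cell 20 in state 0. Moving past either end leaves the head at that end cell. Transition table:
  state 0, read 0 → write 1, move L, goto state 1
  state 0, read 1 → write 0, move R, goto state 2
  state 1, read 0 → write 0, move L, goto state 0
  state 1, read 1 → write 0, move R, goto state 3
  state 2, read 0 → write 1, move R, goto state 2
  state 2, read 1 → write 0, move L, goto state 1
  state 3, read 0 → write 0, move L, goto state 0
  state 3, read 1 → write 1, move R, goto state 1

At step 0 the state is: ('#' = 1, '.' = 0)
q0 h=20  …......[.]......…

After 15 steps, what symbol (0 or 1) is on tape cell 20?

gen 0: q0 h=20  …......[.]......…
gen 1: q1 h=19  …......[.]#.....…
gen 2: q0 h=18  …......[.].#....…
gen 3: q1 h=17  …......[.]#.#...…
gen 4: q0 h=16  …......[.].#.#..…
gen 5: q1 h=15  …......[.]#.#.#.…
gen 6: q0 h=14  …......[.].#.#.#…
gen 7: q1 h=13  …......[.]#.#.#.…
gen 8: q0 h=12  …......[.].#.#.#…
gen 9: q1 h=11  …......[.]#.#.#.…
gen 10: q0 h=10  …......[.].#.#.#…
gen 11: q1 h= 9  …......[.]#.#.#.…
gen 12: q0 h= 8  …......[.].#.#.#…
gen 13: q1 h= 7  …......[.]#.#.#.…
gen 14: q0 h= 6  |......[.].#.#.#…
gen 15: q1 h= 5  |.....[.]#.#.#.…

1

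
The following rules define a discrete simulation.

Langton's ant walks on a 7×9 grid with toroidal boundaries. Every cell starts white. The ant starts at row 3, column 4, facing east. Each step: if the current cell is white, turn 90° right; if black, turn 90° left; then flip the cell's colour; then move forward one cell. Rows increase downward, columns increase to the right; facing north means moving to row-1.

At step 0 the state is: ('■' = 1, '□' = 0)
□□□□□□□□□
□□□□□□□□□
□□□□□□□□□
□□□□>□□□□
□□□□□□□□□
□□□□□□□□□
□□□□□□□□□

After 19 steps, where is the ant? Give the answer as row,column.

1,3

step 0: □□□□□□□□□
□□□□□□□□□
□□□□□□□□□
□□□□>□□□□
□□□□□□□□□
□□□□□□□□□
□□□□□□□□□
step 1: □□□□□□□□□
□□□□□□□□□
□□□□□□□□□
□□□□■□□□□
□□□□v□□□□
□□□□□□□□□
□□□□□□□□□
step 2: □□□□□□□□□
□□□□□□□□□
□□□□□□□□□
□□□□■□□□□
□□□<■□□□□
□□□□□□□□□
□□□□□□□□□
step 3: □□□□□□□□□
□□□□□□□□□
□□□□□□□□□
□□□^■□□□□
□□□■■□□□□
□□□□□□□□□
□□□□□□□□□
step 4: □□□□□□□□□
□□□□□□□□□
□□□□□□□□□
□□□■>□□□□
□□□■■□□□□
□□□□□□□□□
□□□□□□□□□
step 5: □□□□□□□□□
□□□□□□□□□
□□□□^□□□□
□□□■□□□□□
□□□■■□□□□
□□□□□□□□□
□□□□□□□□□
step 6: □□□□□□□□□
□□□□□□□□□
□□□□■>□□□
□□□■□□□□□
□□□■■□□□□
□□□□□□□□□
□□□□□□□□□
step 7: □□□□□□□□□
□□□□□□□□□
□□□□■■□□□
□□□■□v□□□
□□□■■□□□□
□□□□□□□□□
□□□□□□□□□
step 8: □□□□□□□□□
□□□□□□□□□
□□□□■■□□□
□□□■<■□□□
□□□■■□□□□
□□□□□□□□□
□□□□□□□□□
step 9: □□□□□□□□□
□□□□□□□□□
□□□□^■□□□
□□□■■■□□□
□□□■■□□□□
□□□□□□□□□
□□□□□□□□□
step 10: □□□□□□□□□
□□□□□□□□□
□□□<□■□□□
□□□■■■□□□
□□□■■□□□□
□□□□□□□□□
□□□□□□□□□
step 11: □□□□□□□□□
□□□^□□□□□
□□□■□■□□□
□□□■■■□□□
□□□■■□□□□
□□□□□□□□□
□□□□□□□□□
step 12: □□□□□□□□□
□□□■>□□□□
□□□■□■□□□
□□□■■■□□□
□□□■■□□□□
□□□□□□□□□
□□□□□□□□□
step 13: □□□□□□□□□
□□□■■□□□□
□□□■v■□□□
□□□■■■□□□
□□□■■□□□□
□□□□□□□□□
□□□□□□□□□
step 14: □□□□□□□□□
□□□■■□□□□
□□□<■■□□□
□□□■■■□□□
□□□■■□□□□
□□□□□□□□□
□□□□□□□□□
step 15: □□□□□□□□□
□□□■■□□□□
□□□□■■□□□
□□□v■■□□□
□□□■■□□□□
□□□□□□□□□
□□□□□□□□□
step 16: □□□□□□□□□
□□□■■□□□□
□□□□■■□□□
□□□□>■□□□
□□□■■□□□□
□□□□□□□□□
□□□□□□□□□
step 17: □□□□□□□□□
□□□■■□□□□
□□□□^■□□□
□□□□□■□□□
□□□■■□□□□
□□□□□□□□□
□□□□□□□□□
step 18: □□□□□□□□□
□□□■■□□□□
□□□<□■□□□
□□□□□■□□□
□□□■■□□□□
□□□□□□□□□
□□□□□□□□□
step 19: □□□□□□□□□
□□□^■□□□□
□□□■□■□□□
□□□□□■□□□
□□□■■□□□□
□□□□□□□□□
□□□□□□□□□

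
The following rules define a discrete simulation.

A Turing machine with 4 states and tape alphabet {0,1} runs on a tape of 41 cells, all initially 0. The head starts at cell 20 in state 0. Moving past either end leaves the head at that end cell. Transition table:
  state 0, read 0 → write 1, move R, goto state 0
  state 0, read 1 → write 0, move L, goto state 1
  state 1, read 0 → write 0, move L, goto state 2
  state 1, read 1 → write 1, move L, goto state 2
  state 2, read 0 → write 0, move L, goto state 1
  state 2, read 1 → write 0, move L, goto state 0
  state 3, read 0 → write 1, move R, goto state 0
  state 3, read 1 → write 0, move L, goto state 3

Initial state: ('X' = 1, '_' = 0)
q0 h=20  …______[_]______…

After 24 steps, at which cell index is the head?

37

[0] q0 h=20  …______[_]______…
[1] q0 h=21  …_____X[_]______…
[2] q0 h=22  …____XX[_]______…
[3] q0 h=23  …___XXX[_]______…
[4] q0 h=24  …__XXXX[_]______…
[5] q0 h=25  …_XXXXX[_]______…
[6] q0 h=26  …XXXXXX[_]______…
[7] q0 h=27  …XXXXXX[_]______…
[8] q0 h=28  …XXXXXX[_]______…
[9] q0 h=29  …XXXXXX[_]______…
[10] q0 h=30  …XXXXXX[_]______…
[11] q0 h=31  …XXXXXX[_]______…
[12] q0 h=32  …XXXXXX[_]______…
[13] q0 h=33  …XXXXXX[_]______…
[14] q0 h=34  …XXXXXX[_]______|
[15] q0 h=35  …XXXXXX[_]_____|
[16] q0 h=36  …XXXXXX[_]____|
[17] q0 h=37  …XXXXXX[_]___|
[18] q0 h=38  …XXXXXX[_]__|
[19] q0 h=39  …XXXXXX[_]_|
[20] q0 h=40  …XXXXXX[_]|
[21] q0 h=40  …XXXXXX[X]|
[22] q1 h=39  …XXXXXX[X]_|
[23] q2 h=38  …XXXXXX[X]X_|
[24] q0 h=37  …XXXXXX[X]_X_|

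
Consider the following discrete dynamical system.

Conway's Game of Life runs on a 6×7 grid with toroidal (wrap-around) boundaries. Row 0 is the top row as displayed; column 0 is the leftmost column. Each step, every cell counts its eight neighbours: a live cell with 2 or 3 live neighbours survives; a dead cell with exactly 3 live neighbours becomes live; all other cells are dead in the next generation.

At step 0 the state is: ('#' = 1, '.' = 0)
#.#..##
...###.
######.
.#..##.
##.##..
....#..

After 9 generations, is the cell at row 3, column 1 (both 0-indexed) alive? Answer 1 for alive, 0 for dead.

0

t=0: #.#..##
...###.
######.
.#..##.
##.##..
....#..
t=1: ......#
.......
##.....
.......
####...
..#.#..
t=2: .......
#......
.......
.......
.###...
#.#....
t=3: .#.....
.......
.......
..#....
.###...
..##...
t=4: ..#....
.......
.......
.###...
.#.....
...#...
t=5: .......
.......
..#....
.##....
.#.#...
..#....
t=6: .......
.......
.##....
.#.#...
.#.#...
..#....
t=7: .......
.......
.##....
##.#...
.#.#...
..#....
t=8: .......
.......
###....
#..#...
##.#...
..#....
t=9: .......
.#.....
###....
...#..#
##.#...
.##....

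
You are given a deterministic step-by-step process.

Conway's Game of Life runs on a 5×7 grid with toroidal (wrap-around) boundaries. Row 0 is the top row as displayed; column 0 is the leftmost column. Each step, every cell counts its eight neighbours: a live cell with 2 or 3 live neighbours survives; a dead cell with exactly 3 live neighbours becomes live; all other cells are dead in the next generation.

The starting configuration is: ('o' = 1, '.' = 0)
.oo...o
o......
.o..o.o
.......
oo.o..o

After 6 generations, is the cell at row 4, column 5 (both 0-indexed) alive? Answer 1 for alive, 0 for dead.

gen 0: .oo...o
o......
.o..o.o
.......
oo.o..o
gen 1: ..o...o
..o..oo
o......
.oo..oo
.o....o
gen 2: .oo...o
oo...oo
o.o....
.oo..oo
.o....o
gen 3: ..o....
.....o.
..o....
..o..oo
......o
gen 4: .......
.......
.....oo
.....oo
.....oo
gen 5: .......
.......
.....oo
o...o..
.....oo
gen 6: .......
.......
.....oo
o...o..
.....oo

1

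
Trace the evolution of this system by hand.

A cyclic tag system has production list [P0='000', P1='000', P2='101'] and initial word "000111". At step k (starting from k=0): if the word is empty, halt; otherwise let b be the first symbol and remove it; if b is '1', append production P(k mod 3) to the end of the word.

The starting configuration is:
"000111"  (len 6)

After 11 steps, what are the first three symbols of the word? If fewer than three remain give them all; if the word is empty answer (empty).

step 0: "000111"  (len 6)
step 1: "00111"  (len 5)
step 2: "0111"  (len 4)
step 3: "111"  (len 3)
step 4: "11000"  (len 5)
step 5: "1000000"  (len 7)
step 6: "000000101"  (len 9)
step 7: "00000101"  (len 8)
step 8: "0000101"  (len 7)
step 9: "000101"  (len 6)
step 10: "00101"  (len 5)
step 11: "0101"  (len 4)

010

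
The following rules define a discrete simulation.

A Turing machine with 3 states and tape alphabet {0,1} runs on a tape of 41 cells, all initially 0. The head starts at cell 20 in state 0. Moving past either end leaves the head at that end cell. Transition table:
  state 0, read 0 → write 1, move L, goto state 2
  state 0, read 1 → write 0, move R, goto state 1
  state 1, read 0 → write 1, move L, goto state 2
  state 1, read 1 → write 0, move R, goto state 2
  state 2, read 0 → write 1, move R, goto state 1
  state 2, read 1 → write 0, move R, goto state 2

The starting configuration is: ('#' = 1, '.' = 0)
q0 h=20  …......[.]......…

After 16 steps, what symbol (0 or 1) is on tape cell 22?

0

k=0  q0 h=20  …......[.]......…
k=1  q2 h=19  …......[.]#.....…
k=2  q1 h=20  ….....#[#]......…
k=3  q2 h=21  …....#.[.]......…
k=4  q1 h=22  …...#.#[.]......…
k=5  q2 h=21  …....#.[#]#.....…
k=6  q2 h=22  …...#..[#]......…
k=7  q2 h=23  …..#...[.]......…
k=8  q1 h=24  ….#...#[.]......…
k=9  q2 h=23  …..#...[#]#.....…
k=10  q2 h=24  ….#....[#]......…
k=11  q2 h=25  …#.....[.]......…
k=12  q1 h=26  ….....#[.]......…
k=13  q2 h=25  …#.....[#]#.....…
k=14  q2 h=26  …......[#]......…
k=15  q2 h=27  …......[.]......…
k=16  q1 h=28  ….....#[.]......…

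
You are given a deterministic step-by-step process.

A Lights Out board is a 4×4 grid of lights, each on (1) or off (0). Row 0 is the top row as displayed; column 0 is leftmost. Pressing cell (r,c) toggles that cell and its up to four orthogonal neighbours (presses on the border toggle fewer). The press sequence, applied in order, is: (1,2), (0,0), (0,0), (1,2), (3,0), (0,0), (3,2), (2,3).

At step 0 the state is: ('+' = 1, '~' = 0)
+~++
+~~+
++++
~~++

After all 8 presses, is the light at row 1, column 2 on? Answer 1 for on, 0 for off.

0) +~++
+~~+
++++
~~++
1) +~~+
+++~
++~+
~~++
2) ~+~+
~++~
++~+
~~++
3) +~~+
+++~
++~+
~~++
4) +~++
+~~+
++++
~~++
5) +~++
+~~+
~+++
++++
6) ~+++
~~~+
~+++
++++
7) ~+++
~~~+
~+~+
+~~~
8) ~+++
~~~~
~++~
+~~+

0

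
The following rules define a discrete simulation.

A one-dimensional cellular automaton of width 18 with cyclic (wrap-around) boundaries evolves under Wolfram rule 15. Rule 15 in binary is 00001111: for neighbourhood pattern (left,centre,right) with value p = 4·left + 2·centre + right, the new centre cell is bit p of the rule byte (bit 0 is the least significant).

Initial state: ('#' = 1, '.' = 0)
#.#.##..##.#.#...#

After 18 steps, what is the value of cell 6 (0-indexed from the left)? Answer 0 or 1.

0

step 0: #.#.##..##.#.#...#
step 1: ..#.#..##..#.#.###
step 2: .##.#.##..##.#.#..
step 3: ##..#.#..##..#.#.#
step 4: ...##.#.##..##.#.#
step 5: .###..#.#..##..#.#
step 6: .#...##.#.##..##.#
step 7: .#.###..#.#..##..#
step 8: .#.#...##.#.##..##
step 9: .#.#.###..#.#..##.
step 10: ##.#.#...##.#.##..
step 11: #..#.#.###..#.#..#
step 12: ..##.#.#...##.#.##
step 13: .##..#.#.###..#.#.
step 14: ##..##.#.#...##.#.
step 15: #..##..#.#.###..#.
step 16: #.##..##.#.#...##.
step 17: #.#..##..#.#.###..
step 18: #.#.##..##.#.#...#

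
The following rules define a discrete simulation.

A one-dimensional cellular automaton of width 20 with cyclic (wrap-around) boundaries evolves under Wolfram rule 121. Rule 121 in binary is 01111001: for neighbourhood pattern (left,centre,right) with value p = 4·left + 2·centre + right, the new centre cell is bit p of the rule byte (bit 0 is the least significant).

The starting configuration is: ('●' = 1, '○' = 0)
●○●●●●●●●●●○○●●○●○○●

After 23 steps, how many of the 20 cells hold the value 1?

k=0  ●○●●●●●●●●●○○●●○●○○●
k=1  ●●●○○○○○○○●●○●●●○●○●
k=2  ○○●●●●●●●○●●●●○●●○●●
k=3  ●○●○○○○○●●●○○●●●●●●●
k=4  ●●○●●●●○●○●●○●○○○○○○
k=5  ●●●●○○●●○●●●●○●●●●●○
k=6  ●○○●●○●●●●○○●●●○○○●●
k=7  ●●○●●●●○○●●○●○●●●○●○
k=8  ●●●●○○●●○●●●○●●○●●○●
k=9  ○○○●●○●●●●○●●●●●●●●●
k=10  ●●○●●●●○○●●●○○○○○○○●
k=11  ○●●●○○●●○●○●●●●●●●○●
k=12  ●●○●●○●●●○●●○○○○○●●○
k=13  ●●●●●●●○●●●●●●●●○●●●
k=14  ○○○○○○●●●○○○○○○●●●○○
k=15  ●●●●●○●○●●●●●●○●○●●●
k=16  ○○○○●●○●●○○○○●●○●●○○
k=17  ●●●○●●●●●●●●○●●●●●●●
k=18  ○○●●●○○○○○○●●●○○○○○○
k=19  ●○●○●●●●●●○●○●●●●●●●
k=20  ●●○●●○○○○●●○●●○○○○○○
k=21  ●●●●●●●●○●●●●●●●●●●○
k=22  ●○○○○○○●●●○○○○○○○○●●
k=23  ●●●●●●○●○●●●●●●●●○●○

16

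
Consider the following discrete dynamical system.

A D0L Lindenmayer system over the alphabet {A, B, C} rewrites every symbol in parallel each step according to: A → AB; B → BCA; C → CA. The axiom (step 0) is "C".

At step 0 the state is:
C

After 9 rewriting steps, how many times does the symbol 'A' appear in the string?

616

step 0: C
step 1: CA
step 2: CAAB
step 3: CAABABBCA
step 4: CAABABBCAABBCABCACAAB
step 5: CAABABBCAABBCABCACAABABBCABCACAABBCACAABCAABABBCA
step 6: CAABABBCAABBCABCACAABABBCABCACAABBCACAABCAABABBCAABBCABCACAABBCACAABCAABABBCABCACAABCAABABBCACAABABBCAABBCABCACAAB
step 7: CAABABBCAABBCABCACAABABBCABCACAABBCACAABCAABABBCAABBCABCAC…CABCACAABCAABABBCAABBCABCACAABABBCABCACAABBCACAABCAABABBCA  (len 265)
step 8: CAABABBCAABBCABCACAABABBCABCACAABBCACAABCAABABBCAABBCABCAC…ACAABBCACAABCAABABBCABCACAABCAABABBCACAABABBCAABBCABCACAAB  (len 616)
step 9: CAABABBCAABBCABCACAABABBCABCACAABBCACAABCAABABBCAABBCABCAC…CABCACAABCAABABBCAABBCABCACAABABBCABCACAABBCACAABCAABABBCA  (len 1432)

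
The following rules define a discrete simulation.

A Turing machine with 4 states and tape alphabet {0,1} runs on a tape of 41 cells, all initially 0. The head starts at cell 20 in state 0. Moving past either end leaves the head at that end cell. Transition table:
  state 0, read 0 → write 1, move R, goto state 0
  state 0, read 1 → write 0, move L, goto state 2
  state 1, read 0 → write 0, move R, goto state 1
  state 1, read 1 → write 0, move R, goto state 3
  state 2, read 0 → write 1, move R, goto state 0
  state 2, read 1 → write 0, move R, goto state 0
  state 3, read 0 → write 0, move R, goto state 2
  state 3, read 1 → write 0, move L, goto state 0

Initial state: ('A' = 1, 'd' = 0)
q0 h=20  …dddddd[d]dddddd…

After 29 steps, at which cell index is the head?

[0] q0 h=20  …dddddd[d]dddddd…
[1] q0 h=21  …dddddA[d]dddddd…
[2] q0 h=22  …ddddAA[d]dddddd…
[3] q0 h=23  …dddAAA[d]dddddd…
[4] q0 h=24  …ddAAAA[d]dddddd…
[5] q0 h=25  …dAAAAA[d]dddddd…
[6] q0 h=26  …AAAAAA[d]dddddd…
[7] q0 h=27  …AAAAAA[d]dddddd…
[8] q0 h=28  …AAAAAA[d]dddddd…
[9] q0 h=29  …AAAAAA[d]dddddd…
[10] q0 h=30  …AAAAAA[d]dddddd…
[11] q0 h=31  …AAAAAA[d]dddddd…
[12] q0 h=32  …AAAAAA[d]dddddd…
[13] q0 h=33  …AAAAAA[d]dddddd…
[14] q0 h=34  …AAAAAA[d]dddddd|
[15] q0 h=35  …AAAAAA[d]ddddd|
[16] q0 h=36  …AAAAAA[d]dddd|
[17] q0 h=37  …AAAAAA[d]ddd|
[18] q0 h=38  …AAAAAA[d]dd|
[19] q0 h=39  …AAAAAA[d]d|
[20] q0 h=40  …AAAAAA[d]|
[21] q0 h=40  …AAAAAA[A]|
[22] q2 h=39  …AAAAAA[A]d|
[23] q0 h=40  …AAAAAd[d]|
[24] q0 h=40  …AAAAAd[A]|
[25] q2 h=39  …AAAAAA[d]d|
[26] q0 h=40  …AAAAAA[d]|
[27] q0 h=40  …AAAAAA[A]|
[28] q2 h=39  …AAAAAA[A]d|
[29] q0 h=40  …AAAAAd[d]|

40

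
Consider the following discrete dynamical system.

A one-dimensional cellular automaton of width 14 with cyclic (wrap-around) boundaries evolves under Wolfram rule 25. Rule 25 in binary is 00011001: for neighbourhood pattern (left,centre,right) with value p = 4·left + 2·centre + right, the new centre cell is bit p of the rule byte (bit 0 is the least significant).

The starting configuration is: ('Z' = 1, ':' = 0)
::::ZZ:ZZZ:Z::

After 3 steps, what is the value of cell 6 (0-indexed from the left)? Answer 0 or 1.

t=0: ::::ZZ:ZZZ:Z::
t=1: ZZZ:Z::Z::::ZZ
t=2: :::::Z::ZZZ:Z:
t=3: ZZZZ::Z:Z::::Z

1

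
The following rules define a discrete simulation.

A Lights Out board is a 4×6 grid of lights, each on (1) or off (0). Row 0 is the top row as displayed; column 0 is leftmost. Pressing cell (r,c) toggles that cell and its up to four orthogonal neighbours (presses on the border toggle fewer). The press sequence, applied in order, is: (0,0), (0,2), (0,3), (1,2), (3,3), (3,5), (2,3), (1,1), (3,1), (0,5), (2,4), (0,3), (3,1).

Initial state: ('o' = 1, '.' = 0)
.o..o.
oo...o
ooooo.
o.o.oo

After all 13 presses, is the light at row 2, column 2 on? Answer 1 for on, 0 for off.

step 0: .o..o.
oo...o
ooooo.
o.o.oo
step 1: o...o.
.o...o
ooooo.
o.o.oo
step 2: ooooo.
.oo..o
ooooo.
o.o.oo
step 3: oo....
.ooo.o
ooooo.
o.o.oo
step 4: ooo...
.....o
oo.oo.
o.o.oo
step 5: ooo...
.....o
oo..o.
o..o.o
step 6: ooo...
.....o
oo..oo
o..oo.
step 7: ooo...
...o.o
oooo.o
o...o.
step 8: o.o...
oooo.o
o.oo.o
o...o.
step 9: o.o...
oooo.o
oooo.o
.oo.o.
step 10: o.o.oo
oooo..
oooo.o
.oo.o.
step 11: o.o.oo
ooooo.
ooo.o.
.oo...
step 12: o..o.o
ooo.o.
ooo.o.
.oo...
step 13: o..o.o
ooo.o.
o.o.o.
o.....

1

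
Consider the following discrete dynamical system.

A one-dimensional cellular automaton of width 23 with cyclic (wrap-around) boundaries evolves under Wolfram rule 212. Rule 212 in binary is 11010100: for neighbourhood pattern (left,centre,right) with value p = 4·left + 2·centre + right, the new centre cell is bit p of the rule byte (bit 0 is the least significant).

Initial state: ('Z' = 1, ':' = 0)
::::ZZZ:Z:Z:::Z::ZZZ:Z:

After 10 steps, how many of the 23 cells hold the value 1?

11

k=0  ::::ZZZ:Z:Z:::Z::ZZZ:Z:
k=1  :::::ZZ:Z:ZZ::ZZ::ZZ:ZZ
k=2  Z:::::Z:Z::ZZ::ZZ::Z::Z
k=3  ZZ::::Z:ZZ::ZZ::ZZ:ZZ::
k=4  :ZZ:::Z::ZZ::ZZ::Z::ZZ:
k=5  ::ZZ::ZZ::ZZ::ZZ:ZZ::ZZ
k=6  Z::ZZ::ZZ::ZZ::Z::ZZ::Z
k=7  ZZ::ZZ::ZZ::ZZ:ZZ::ZZ::
k=8  :ZZ::ZZ::ZZ::Z::ZZ::ZZ:
k=9  ::ZZ::ZZ::ZZ:ZZ::ZZ::ZZ
k=10  Z::ZZ::ZZ::Z::ZZ::ZZ::Z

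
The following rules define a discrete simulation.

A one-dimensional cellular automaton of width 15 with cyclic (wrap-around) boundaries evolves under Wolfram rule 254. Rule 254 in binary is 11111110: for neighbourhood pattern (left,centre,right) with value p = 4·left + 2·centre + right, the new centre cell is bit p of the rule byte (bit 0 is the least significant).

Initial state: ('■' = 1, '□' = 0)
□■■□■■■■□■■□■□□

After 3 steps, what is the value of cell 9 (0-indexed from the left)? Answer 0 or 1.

1

[0] □■■□■■■■□■■□■□□
[1] ■■■■■■■■■■■■■■□
[2] ■■■■■■■■■■■■■■■
[3] ■■■■■■■■■■■■■■■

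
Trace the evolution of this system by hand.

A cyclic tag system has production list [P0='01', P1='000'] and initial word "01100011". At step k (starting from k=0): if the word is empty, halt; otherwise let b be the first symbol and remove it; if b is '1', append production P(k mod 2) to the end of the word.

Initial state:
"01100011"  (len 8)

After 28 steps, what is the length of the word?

[0] "01100011"  (len 8)
[1] "1100011"  (len 7)
[2] "100011000"  (len 9)
[3] "0001100001"  (len 10)
[4] "001100001"  (len 9)
[5] "01100001"  (len 8)
[6] "1100001"  (len 7)
[7] "10000101"  (len 8)
[8] "0000101000"  (len 10)
[9] "000101000"  (len 9)
[10] "00101000"  (len 8)
[11] "0101000"  (len 7)
[12] "101000"  (len 6)
[13] "0100001"  (len 7)
[14] "100001"  (len 6)
[15] "0000101"  (len 7)
[16] "000101"  (len 6)
[17] "00101"  (len 5)
[18] "0101"  (len 4)
[19] "101"  (len 3)
[20] "01000"  (len 5)
[21] "1000"  (len 4)
[22] "000000"  (len 6)
[23] "00000"  (len 5)
[24] "0000"  (len 4)
[25] "000"  (len 3)
[26] "00"  (len 2)
[27] "0"  (len 1)
[28] (halted — word empty)

0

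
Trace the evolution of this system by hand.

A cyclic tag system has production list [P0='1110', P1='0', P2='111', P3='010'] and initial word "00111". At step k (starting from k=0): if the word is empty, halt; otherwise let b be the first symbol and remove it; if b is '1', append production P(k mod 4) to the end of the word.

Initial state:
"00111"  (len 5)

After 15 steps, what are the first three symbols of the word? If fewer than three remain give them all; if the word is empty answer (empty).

011

t=0: "00111"  (len 5)
t=1: "0111"  (len 4)
t=2: "111"  (len 3)
t=3: "11111"  (len 5)
t=4: "1111010"  (len 7)
t=5: "1110101110"  (len 10)
t=6: "1101011100"  (len 10)
t=7: "101011100111"  (len 12)
t=8: "01011100111010"  (len 14)
t=9: "1011100111010"  (len 13)
t=10: "0111001110100"  (len 13)
t=11: "111001110100"  (len 12)
t=12: "11001110100010"  (len 14)
t=13: "10011101000101110"  (len 17)
t=14: "00111010001011100"  (len 17)
t=15: "0111010001011100"  (len 16)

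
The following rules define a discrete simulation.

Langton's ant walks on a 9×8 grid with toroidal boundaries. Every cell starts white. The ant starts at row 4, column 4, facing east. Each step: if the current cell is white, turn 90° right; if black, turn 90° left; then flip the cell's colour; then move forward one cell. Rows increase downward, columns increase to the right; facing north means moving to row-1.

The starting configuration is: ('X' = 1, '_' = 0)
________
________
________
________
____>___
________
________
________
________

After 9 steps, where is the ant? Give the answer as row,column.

t=0: ________
________
________
________
____>___
________
________
________
________
t=1: ________
________
________
________
____X___
____v___
________
________
________
t=2: ________
________
________
________
____X___
___<X___
________
________
________
t=3: ________
________
________
________
___^X___
___XX___
________
________
________
t=4: ________
________
________
________
___X>___
___XX___
________
________
________
t=5: ________
________
________
____^___
___X____
___XX___
________
________
________
t=6: ________
________
________
____X>__
___X____
___XX___
________
________
________
t=7: ________
________
________
____XX__
___X_v__
___XX___
________
________
________
t=8: ________
________
________
____XX__
___X<X__
___XX___
________
________
________
t=9: ________
________
________
____^X__
___XXX__
___XX___
________
________
________

3,4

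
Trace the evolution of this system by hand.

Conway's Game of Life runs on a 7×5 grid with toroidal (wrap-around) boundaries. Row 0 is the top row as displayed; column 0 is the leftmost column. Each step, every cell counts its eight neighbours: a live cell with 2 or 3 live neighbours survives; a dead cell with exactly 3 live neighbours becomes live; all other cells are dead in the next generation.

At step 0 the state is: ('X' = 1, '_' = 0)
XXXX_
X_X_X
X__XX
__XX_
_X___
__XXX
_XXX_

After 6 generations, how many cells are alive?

step 0: XXXX_
X_X_X
X__XX
__XX_
_X___
__XXX
_XXX_
step 1: _____
_____
X____
XXXX_
_X__X
X___X
_____
step 2: _____
_____
X_X_X
__XX_
_____
X___X
_____
step 3: _____
_____
_XX_X
_XXXX
___XX
_____
_____
step 4: _____
_____
_X__X
_X___
X___X
_____
_____
step 5: _____
_____
X____
_X__X
X____
_____
_____
step 6: _____
_____
X____
_X__X
X____
_____
_____

4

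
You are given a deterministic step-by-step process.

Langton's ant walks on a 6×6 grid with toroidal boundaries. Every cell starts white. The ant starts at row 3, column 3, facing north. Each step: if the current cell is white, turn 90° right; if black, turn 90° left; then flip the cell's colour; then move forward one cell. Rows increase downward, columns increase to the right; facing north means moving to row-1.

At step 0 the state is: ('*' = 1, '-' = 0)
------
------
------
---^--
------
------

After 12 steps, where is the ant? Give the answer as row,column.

3,1

step 0: ------
------
------
---^--
------
------
step 1: ------
------
------
---*>-
------
------
step 2: ------
------
------
---**-
----v-
------
step 3: ------
------
------
---**-
---<*-
------
step 4: ------
------
------
---^*-
---**-
------
step 5: ------
------
------
--<-*-
---**-
------
step 6: ------
------
--^---
--*-*-
---**-
------
step 7: ------
------
--*>--
--*-*-
---**-
------
step 8: ------
------
--**--
--*v*-
---**-
------
step 9: ------
------
--**--
--<**-
---**-
------
step 10: ------
------
--**--
---**-
--v**-
------
step 11: ------
------
--**--
---**-
-<***-
------
step 12: ------
------
--**--
-^-**-
-****-
------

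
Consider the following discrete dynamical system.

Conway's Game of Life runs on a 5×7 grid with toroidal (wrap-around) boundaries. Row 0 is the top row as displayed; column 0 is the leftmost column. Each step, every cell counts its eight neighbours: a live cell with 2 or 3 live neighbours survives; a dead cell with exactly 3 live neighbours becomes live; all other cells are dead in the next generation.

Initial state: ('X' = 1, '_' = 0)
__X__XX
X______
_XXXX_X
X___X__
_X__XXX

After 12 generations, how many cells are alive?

k=0  __X__XX
X______
_XXXX_X
X___X__
_X__XXX
k=1  _X__X__
X___X__
_XXXXXX
_______
_X_XX__
k=2  XXX_XX_
X_____X
XXXXXXX
XX_____
__XXX__
k=3  X_X_XX_
_______
__XXXX_
_______
____XXX
k=4  ___XX__
_XX___X
___XX__
______X
___XX_X
k=5  X___X__
__X__X_
X_XX_X_
_______
___XX__
k=6  ____XX_
__X__X_
_XXXX_X
__X____
___XX__
k=7  _____X_
_XX___X
_X__XX_
_X___X_
___XXX_
k=8  __XX_XX
XXX_X_X
_X__XXX
__XX__X
_____XX
k=9  __XX___
_______
____X__
__XX___
X______
k=10  _______
___X___
___X___
___X___
_X_____
k=11  _______
_______
__XXX__
__X____
_______
k=12  _______
___X___
__XX___
__X____
_______

4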